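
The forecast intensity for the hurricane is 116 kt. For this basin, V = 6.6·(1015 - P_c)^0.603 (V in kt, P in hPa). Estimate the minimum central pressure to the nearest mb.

ΔP = (V / 6.6)^(1/0.603) = (116/6.6)^1.658.
116/6.6 = 17.576; 17.576^1.658 ≈ 116.02 mb.
P_c = 1015 − 116.02 = 898.98 ≈ 899 mb.

899 mb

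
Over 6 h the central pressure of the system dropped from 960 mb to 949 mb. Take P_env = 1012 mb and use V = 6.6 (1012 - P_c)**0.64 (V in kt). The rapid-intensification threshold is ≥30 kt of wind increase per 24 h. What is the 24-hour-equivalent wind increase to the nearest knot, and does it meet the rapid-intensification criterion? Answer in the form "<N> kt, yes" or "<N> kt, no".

43 kt, yes

V₁: ΔP = 52, V ≈ 6.6 × 52^0.64 ≈ 82.75 kt.
V₂: ΔP = 63, V ≈ 6.6 × 63^0.64 ≈ 93.57 kt.
ΔV over 6 h = 10.82 kt → 24 h equivalent = 10.82 × 24/6 ≈ 43.28 kt.
43 kt ≥ 30 kt ⇒ rapid intensification.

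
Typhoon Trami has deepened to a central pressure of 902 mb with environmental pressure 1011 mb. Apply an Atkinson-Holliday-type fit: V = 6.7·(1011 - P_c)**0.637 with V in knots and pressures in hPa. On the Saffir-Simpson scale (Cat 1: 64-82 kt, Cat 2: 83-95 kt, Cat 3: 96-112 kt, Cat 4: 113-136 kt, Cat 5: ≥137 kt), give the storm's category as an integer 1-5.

4

ΔP = 1011 − 902 = 109 mb.
V ≈ 6.7 × 109^0.637 = 6.7 × 19.85 ≈ 133 kt.
133 kt falls in the Category 4 band.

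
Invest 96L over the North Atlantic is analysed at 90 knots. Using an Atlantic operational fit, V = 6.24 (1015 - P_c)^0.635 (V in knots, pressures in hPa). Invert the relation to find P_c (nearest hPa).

ΔP = (V / 6.24)^(1/0.635) = (90/6.24)^1.575.
90/6.24 = 14.423; 14.423^1.575 ≈ 66.88 hPa.
P_c = 1015 − 66.88 = 948.12 ≈ 948 hPa.

948 hPa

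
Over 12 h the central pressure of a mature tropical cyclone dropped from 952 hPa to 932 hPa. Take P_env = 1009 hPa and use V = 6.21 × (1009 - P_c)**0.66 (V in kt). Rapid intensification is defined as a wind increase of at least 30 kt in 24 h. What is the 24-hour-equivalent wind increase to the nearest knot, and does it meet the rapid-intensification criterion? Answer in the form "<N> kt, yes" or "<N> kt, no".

39 kt, yes

V₁: ΔP = 57, V ≈ 6.21 × 57^0.66 ≈ 89.53 kt.
V₂: ΔP = 77, V ≈ 6.21 × 77^0.66 ≈ 109.19 kt.
ΔV over 12 h = 19.66 kt → 24 h equivalent = 19.66 × 24/12 ≈ 39.32 kt.
39 kt ≥ 30 kt ⇒ rapid intensification.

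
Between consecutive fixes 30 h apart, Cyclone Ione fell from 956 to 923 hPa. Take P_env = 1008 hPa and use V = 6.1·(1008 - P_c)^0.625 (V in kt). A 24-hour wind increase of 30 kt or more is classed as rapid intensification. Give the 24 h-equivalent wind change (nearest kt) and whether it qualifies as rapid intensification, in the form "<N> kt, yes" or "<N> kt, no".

21 kt, no

V₁: ΔP = 52, V ≈ 6.1 × 52^0.625 ≈ 72.08 kt.
V₂: ΔP = 85, V ≈ 6.1 × 85^0.625 ≈ 98.00 kt.
ΔV over 30 h = 25.92 kt → 24 h equivalent = 25.92 × 24/30 ≈ 20.74 kt.
21 kt < 30 kt ⇒ not rapid intensification.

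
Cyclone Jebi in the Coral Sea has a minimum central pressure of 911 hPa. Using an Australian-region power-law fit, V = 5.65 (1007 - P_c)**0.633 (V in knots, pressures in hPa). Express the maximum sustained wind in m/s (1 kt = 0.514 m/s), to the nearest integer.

52 m/s

ΔP = 1007 − 911 = 96 hPa.
V ≈ 5.65 × 96^0.633 = 5.65 × 17.980 ≈ 101.584 kt.
101.584 × 0.514 ≈ 52.21 m/s → 52 m/s.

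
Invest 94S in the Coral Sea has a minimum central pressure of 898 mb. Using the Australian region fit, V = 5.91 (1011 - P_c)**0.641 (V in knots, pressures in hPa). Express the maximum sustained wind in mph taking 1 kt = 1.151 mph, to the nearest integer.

ΔP = 1011 − 898 = 113 mb.
V ≈ 5.91 × 113^0.641 = 5.91 × 20.703 ≈ 122.352 kt.
122.352 × 1.151 ≈ 140.83 mph → 141 mph.

141 mph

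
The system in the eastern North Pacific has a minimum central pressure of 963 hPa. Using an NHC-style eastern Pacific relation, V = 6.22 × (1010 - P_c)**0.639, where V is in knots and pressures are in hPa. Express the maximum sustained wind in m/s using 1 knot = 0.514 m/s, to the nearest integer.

ΔP = 1010 − 963 = 47 hPa.
V ≈ 6.22 × 47^0.639 = 6.22 × 11.708 ≈ 72.822 kt.
72.822 × 0.514 ≈ 37.43 m/s → 37 m/s.

37 m/s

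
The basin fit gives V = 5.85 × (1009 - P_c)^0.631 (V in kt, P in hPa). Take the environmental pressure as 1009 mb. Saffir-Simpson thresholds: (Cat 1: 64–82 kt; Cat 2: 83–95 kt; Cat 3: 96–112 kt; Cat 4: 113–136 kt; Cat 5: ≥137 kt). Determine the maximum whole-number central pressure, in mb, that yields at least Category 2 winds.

942 mb

Category 2 begins at V = 83 kt.
Required ΔP = (83/5.85)^(1/0.631) = 14.188^1.585 ≈ 66.92 mb.
P_c ≤ 1009 − 66.92 = 942.08, so the highest integer P_c is 942 mb.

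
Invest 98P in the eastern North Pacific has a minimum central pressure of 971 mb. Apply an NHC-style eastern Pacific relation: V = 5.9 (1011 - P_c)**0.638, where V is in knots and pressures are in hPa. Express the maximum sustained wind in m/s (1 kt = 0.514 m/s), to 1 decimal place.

ΔP = 1011 − 971 = 40 mb.
V ≈ 5.9 × 40^0.638 = 5.9 × 10.522 ≈ 62.082 kt.
62.082 × 0.514 ≈ 31.91 m/s → 31.9 m/s.

31.9 m/s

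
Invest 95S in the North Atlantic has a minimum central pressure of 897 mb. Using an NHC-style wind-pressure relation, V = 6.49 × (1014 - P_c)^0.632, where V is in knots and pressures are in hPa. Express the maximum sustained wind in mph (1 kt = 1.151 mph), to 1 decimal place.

151.5 mph

ΔP = 1014 − 897 = 117 mb.
V ≈ 6.49 × 117^0.632 = 6.49 × 20.281 ≈ 131.625 kt.
131.625 × 1.151 ≈ 151.50 mph → 151.5 mph.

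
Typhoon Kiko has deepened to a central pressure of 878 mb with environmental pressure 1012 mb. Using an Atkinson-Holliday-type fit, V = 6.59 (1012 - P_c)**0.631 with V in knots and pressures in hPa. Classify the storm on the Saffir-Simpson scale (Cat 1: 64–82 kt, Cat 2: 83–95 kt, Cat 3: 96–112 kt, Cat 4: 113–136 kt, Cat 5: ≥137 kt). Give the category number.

ΔP = 1012 − 878 = 134 mb.
V ≈ 6.59 × 134^0.631 = 6.59 × 21.99 ≈ 145 kt.
145 kt falls in the Category 5 band.

5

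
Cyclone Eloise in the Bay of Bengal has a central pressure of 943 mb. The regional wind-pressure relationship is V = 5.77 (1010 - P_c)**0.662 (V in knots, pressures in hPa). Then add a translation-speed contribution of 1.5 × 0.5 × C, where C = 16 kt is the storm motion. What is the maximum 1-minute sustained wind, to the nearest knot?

ΔP = 1010 − 943 = 67 mb.
67^0.662 ≈ 16.176.
V ≈ 5.77 × 16.176 ≈ 93.3 kt.
Translation term: 1.5 × 0.5 × 16 = 12 kt.
Corrected V ≈ 105.3 kt → 105 kt.

105 kt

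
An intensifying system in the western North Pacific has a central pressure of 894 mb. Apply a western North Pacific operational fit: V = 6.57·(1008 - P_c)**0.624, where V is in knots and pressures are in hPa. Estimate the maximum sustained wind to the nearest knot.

126 kt

ΔP = 1008 − 894 = 114 mb.
114^0.624 ≈ 19.209.
V ≈ 6.57 × 19.209 ≈ 126.2 kt.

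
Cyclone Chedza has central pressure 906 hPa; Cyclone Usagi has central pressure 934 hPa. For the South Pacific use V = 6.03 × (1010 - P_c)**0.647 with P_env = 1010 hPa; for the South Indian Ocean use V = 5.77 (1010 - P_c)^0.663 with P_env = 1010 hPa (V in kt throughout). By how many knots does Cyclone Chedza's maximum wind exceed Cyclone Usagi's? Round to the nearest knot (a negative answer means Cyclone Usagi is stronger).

20 kt

Cyclone Chedza: ΔP = 104; V ≈ 6.03 × 104^0.647 ≈ 121.71 kt.
Cyclone Usagi: ΔP = 76; V ≈ 5.77 × 76^0.663 ≈ 101.90 kt.
Difference ≈ 121.71 − 101.90 = 19.81 → 20 kt.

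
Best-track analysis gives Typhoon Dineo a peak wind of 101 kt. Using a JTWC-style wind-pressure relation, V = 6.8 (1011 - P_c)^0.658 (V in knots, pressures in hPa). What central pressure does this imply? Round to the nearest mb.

951 mb

ΔP = (V / 6.8)^(1/0.658) = (101/6.8)^1.520.
101/6.8 = 14.853; 14.853^1.520 ≈ 60.38 mb.
P_c = 1011 − 60.38 = 950.62 ≈ 951 mb.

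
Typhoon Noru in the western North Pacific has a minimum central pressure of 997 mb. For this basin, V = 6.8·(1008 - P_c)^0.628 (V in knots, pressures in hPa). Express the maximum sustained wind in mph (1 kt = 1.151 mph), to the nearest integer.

ΔP = 1008 − 997 = 11 mb.
V ≈ 6.8 × 11^0.628 = 6.8 × 4.508 ≈ 30.655 kt.
30.655 × 1.151 ≈ 35.28 mph → 35 mph.

35 mph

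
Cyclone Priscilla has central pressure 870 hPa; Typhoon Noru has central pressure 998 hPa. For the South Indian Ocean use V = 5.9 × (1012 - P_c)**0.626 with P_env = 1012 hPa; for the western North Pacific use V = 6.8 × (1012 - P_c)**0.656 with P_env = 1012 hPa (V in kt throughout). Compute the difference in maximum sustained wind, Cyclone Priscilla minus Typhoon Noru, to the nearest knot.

Cyclone Priscilla: ΔP = 142; V ≈ 5.9 × 142^0.626 ≈ 131.28 kt.
Typhoon Noru: ΔP = 14; V ≈ 6.8 × 14^0.656 ≈ 38.40 kt.
Difference ≈ 131.28 − 38.40 = 92.88 → 93 kt.

93 kt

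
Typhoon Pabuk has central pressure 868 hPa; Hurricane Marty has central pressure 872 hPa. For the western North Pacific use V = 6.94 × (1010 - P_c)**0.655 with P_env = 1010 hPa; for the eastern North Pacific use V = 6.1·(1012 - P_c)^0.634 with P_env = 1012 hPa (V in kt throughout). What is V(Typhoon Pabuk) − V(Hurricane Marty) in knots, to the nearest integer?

Typhoon Pabuk: ΔP = 142; V ≈ 6.94 × 142^0.655 ≈ 178.28 kt.
Hurricane Marty: ΔP = 140; V ≈ 6.1 × 140^0.634 ≈ 139.95 kt.
Difference ≈ 178.28 − 139.95 = 38.33 → 38 kt.

38 kt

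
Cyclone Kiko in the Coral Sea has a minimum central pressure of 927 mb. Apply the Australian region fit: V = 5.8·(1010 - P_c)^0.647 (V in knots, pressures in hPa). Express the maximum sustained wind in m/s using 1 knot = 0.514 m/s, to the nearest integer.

ΔP = 1010 − 927 = 83 mb.
V ≈ 5.8 × 83^0.647 = 5.8 × 17.444 ≈ 101.175 kt.
101.175 × 0.514 ≈ 52.00 m/s → 52 m/s.

52 m/s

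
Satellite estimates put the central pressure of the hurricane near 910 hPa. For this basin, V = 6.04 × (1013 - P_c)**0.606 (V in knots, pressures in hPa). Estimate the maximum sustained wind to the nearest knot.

ΔP = 1013 − 910 = 103 hPa.
103^0.606 ≈ 16.587.
V ≈ 6.04 × 16.587 ≈ 100.2 kt.

100 kt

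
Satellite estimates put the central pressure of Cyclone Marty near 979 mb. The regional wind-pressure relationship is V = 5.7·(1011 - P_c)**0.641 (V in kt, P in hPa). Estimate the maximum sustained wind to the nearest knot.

ΔP = 1011 − 979 = 32 mb.
32^0.641 ≈ 9.221.
V ≈ 5.7 × 9.221 ≈ 52.6 kt.

53 kt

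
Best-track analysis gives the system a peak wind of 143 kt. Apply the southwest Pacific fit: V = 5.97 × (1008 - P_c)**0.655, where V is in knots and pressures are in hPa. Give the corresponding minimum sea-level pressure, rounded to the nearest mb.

ΔP = (V / 5.97)^(1/0.655) = (143/5.97)^1.527.
143/5.97 = 23.953; 23.953^1.527 ≈ 127.61 mb.
P_c = 1008 − 127.61 = 880.39 ≈ 880 mb.

880 mb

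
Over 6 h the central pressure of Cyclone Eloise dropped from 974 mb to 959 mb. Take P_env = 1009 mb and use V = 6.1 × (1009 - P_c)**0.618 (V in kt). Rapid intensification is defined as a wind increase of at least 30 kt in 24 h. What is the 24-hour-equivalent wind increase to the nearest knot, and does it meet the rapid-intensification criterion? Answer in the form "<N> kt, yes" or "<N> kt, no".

54 kt, yes

V₁: ΔP = 35, V ≈ 6.1 × 35^0.618 ≈ 54.90 kt.
V₂: ΔP = 50, V ≈ 6.1 × 50^0.618 ≈ 68.44 kt.
ΔV over 6 h = 13.54 kt → 24 h equivalent = 13.54 × 24/6 ≈ 54.16 kt.
54 kt ≥ 30 kt ⇒ rapid intensification.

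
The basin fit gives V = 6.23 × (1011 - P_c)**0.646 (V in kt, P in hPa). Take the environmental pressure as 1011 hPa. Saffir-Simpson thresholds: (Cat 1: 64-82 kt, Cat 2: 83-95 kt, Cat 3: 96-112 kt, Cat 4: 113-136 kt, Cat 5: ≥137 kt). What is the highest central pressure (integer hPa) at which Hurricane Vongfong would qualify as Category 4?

Category 4 begins at V = 113 kt.
Required ΔP = (113/6.23)^(1/0.646) = 18.138^1.548 ≈ 88.77 hPa.
P_c ≤ 1011 − 88.77 = 922.23, so the highest integer P_c is 922 hPa.

922 hPa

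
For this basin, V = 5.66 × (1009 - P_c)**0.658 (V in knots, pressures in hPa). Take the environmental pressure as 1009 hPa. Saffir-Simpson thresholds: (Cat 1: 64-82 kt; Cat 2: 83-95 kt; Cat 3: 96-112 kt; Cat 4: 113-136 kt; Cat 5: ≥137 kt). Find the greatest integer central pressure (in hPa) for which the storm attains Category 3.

Category 3 begins at V = 96 kt.
Required ΔP = (96/5.66)^(1/0.658) = 16.961^1.520 ≈ 73.87 hPa.
P_c ≤ 1009 − 73.87 = 935.13, so the highest integer P_c is 935 hPa.

935 hPa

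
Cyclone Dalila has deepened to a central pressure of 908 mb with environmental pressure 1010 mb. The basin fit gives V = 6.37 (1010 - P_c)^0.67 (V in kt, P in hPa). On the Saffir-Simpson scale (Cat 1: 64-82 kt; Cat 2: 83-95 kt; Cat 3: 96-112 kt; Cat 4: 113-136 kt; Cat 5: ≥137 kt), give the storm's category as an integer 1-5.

ΔP = 1010 − 908 = 102 mb.
V ≈ 6.37 × 102^0.67 = 6.37 × 22.17 ≈ 141 kt.
141 kt falls in the Category 5 band.

5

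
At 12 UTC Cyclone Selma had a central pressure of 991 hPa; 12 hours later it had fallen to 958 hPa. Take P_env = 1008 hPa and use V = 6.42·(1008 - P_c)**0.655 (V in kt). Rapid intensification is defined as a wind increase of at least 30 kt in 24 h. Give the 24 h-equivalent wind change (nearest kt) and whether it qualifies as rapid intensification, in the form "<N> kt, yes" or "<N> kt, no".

V₁: ΔP = 17, V ≈ 6.42 × 17^0.655 ≈ 41.07 kt.
V₂: ΔP = 50, V ≈ 6.42 × 50^0.655 ≈ 83.25 kt.
ΔV over 12 h = 42.18 kt → 24 h equivalent = 42.18 × 24/12 ≈ 84.36 kt.
84 kt ≥ 30 kt ⇒ rapid intensification.

84 kt, yes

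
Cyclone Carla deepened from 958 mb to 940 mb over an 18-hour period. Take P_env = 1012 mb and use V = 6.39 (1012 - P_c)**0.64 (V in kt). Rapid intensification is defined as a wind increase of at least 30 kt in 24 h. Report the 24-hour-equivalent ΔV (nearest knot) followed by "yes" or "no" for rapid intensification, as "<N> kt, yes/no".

V₁: ΔP = 54, V ≈ 6.39 × 54^0.64 ≈ 82.08 kt.
V₂: ΔP = 72, V ≈ 6.39 × 72^0.64 ≈ 98.67 kt.
ΔV over 18 h = 16.59 kt → 24 h equivalent = 16.59 × 24/18 ≈ 22.12 kt.
22 kt < 30 kt ⇒ not rapid intensification.

22 kt, no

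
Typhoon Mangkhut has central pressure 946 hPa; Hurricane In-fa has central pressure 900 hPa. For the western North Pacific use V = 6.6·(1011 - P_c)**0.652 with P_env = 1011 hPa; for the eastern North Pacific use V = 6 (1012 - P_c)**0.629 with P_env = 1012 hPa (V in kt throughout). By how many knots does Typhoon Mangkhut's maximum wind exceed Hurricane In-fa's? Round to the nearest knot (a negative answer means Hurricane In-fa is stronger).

-16 kt

Typhoon Mangkhut: ΔP = 65; V ≈ 6.6 × 65^0.652 ≈ 100.36 kt.
Hurricane In-fa: ΔP = 112; V ≈ 6 × 112^0.629 ≈ 116.71 kt.
Difference ≈ 100.36 − 116.71 = -16.35 → -16 kt.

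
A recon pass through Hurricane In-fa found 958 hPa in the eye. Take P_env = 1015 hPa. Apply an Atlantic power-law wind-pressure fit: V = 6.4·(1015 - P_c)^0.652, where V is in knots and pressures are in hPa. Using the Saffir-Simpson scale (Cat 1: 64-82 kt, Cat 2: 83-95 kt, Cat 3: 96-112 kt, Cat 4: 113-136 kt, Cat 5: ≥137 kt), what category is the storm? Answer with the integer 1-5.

ΔP = 1015 − 958 = 57 hPa.
V ≈ 6.4 × 57^0.652 = 6.4 × 13.96 ≈ 89 kt.
89 kt falls in the Category 2 band.

2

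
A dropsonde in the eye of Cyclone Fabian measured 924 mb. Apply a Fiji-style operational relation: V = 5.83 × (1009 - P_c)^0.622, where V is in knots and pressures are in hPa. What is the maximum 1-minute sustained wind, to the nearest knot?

ΔP = 1009 − 924 = 85 mb.
85^0.622 ≈ 15.853.
V ≈ 5.83 × 15.853 ≈ 92.4 kt.

92 kt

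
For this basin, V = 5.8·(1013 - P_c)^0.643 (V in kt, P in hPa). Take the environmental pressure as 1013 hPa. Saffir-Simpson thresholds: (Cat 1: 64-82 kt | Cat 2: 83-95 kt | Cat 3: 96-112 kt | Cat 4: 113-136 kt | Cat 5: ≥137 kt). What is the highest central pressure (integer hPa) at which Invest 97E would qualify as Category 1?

971 hPa

Category 1 begins at V = 64 kt.
Required ΔP = (64/5.8)^(1/0.643) = 11.034^1.555 ≈ 41.85 hPa.
P_c ≤ 1013 − 41.85 = 971.15, so the highest integer P_c is 971 hPa.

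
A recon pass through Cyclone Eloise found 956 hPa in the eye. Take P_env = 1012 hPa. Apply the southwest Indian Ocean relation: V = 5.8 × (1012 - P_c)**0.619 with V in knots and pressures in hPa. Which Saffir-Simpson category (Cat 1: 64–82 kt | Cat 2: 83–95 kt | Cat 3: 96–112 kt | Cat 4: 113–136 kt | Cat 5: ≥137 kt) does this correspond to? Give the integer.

1

ΔP = 1012 − 956 = 56 hPa.
V ≈ 5.8 × 56^0.619 = 5.8 × 12.08 ≈ 70 kt.
70 kt falls in the Category 1 band.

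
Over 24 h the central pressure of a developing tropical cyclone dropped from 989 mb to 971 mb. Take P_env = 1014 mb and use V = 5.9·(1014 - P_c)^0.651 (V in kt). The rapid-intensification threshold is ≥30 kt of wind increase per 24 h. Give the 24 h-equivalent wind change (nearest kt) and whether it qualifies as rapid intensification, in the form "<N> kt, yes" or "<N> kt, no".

20 kt, no

V₁: ΔP = 25, V ≈ 5.9 × 25^0.651 ≈ 47.96 kt.
V₂: ΔP = 43, V ≈ 5.9 × 43^0.651 ≈ 68.27 kt.
ΔV over 24 h = 20.31 kt → 24 h equivalent = 20.31 × 24/24 ≈ 20.31 kt.
20 kt < 30 kt ⇒ not rapid intensification.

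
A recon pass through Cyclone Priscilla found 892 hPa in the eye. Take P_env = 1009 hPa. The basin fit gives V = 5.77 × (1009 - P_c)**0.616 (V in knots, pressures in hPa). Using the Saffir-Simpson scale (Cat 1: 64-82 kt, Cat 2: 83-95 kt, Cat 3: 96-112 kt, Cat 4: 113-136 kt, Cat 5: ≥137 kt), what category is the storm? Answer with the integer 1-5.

ΔP = 1009 − 892 = 117 hPa.
V ≈ 5.77 × 117^0.616 = 5.77 × 18.79 ≈ 108 kt.
108 kt falls in the Category 3 band.

3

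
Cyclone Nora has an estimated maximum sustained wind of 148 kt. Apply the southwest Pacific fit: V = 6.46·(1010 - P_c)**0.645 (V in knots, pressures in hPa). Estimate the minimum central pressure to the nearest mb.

ΔP = (V / 6.46)^(1/0.645) = (148/6.46)^1.550.
148/6.46 = 22.910; 22.910^1.550 ≈ 128.40 mb.
P_c = 1010 − 128.40 = 881.60 ≈ 882 mb.

882 mb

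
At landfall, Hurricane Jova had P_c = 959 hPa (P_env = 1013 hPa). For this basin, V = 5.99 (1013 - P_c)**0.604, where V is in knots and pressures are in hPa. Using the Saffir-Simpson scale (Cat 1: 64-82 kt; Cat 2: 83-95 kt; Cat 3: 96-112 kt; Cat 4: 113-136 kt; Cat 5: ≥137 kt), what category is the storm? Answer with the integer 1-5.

1

ΔP = 1013 − 959 = 54 hPa.
V ≈ 5.99 × 54^0.604 = 5.99 × 11.13 ≈ 67 kt.
67 kt falls in the Category 1 band.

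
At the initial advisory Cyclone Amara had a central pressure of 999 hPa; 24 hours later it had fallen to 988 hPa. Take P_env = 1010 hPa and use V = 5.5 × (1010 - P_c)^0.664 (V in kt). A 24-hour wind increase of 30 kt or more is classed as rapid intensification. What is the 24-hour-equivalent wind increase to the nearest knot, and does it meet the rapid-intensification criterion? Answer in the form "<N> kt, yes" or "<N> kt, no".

V₁: ΔP = 11, V ≈ 5.5 × 11^0.664 ≈ 27.03 kt.
V₂: ΔP = 22, V ≈ 5.5 × 22^0.664 ≈ 42.83 kt.
ΔV over 24 h = 15.80 kt → 24 h equivalent = 15.80 × 24/24 ≈ 15.80 kt.
16 kt < 30 kt ⇒ not rapid intensification.

16 kt, no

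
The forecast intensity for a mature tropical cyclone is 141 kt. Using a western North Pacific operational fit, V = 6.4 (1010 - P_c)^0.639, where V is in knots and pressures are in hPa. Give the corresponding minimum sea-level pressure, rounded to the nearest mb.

884 mb

ΔP = (V / 6.4)^(1/0.639) = (141/6.4)^1.565.
141/6.4 = 22.031; 22.031^1.565 ≈ 126.41 mb.
P_c = 1010 − 126.41 = 883.59 ≈ 884 mb.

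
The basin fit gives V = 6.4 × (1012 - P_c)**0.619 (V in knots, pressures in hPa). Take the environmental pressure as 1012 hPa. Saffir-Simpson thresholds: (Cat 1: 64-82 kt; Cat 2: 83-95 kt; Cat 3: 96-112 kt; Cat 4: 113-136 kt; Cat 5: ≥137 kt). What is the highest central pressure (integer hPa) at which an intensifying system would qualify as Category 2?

949 hPa

Category 2 begins at V = 83 kt.
Required ΔP = (83/6.4)^(1/0.619) = 12.969^1.616 ≈ 62.79 hPa.
P_c ≤ 1012 − 62.79 = 949.21, so the highest integer P_c is 949 hPa.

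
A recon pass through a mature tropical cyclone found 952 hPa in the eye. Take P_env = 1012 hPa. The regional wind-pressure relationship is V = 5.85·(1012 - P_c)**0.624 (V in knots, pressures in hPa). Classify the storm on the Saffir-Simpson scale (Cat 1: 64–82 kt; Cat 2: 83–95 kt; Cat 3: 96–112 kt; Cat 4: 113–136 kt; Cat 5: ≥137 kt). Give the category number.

1

ΔP = 1012 − 952 = 60 hPa.
V ≈ 5.85 × 60^0.624 = 5.85 × 12.87 ≈ 75 kt.
75 kt falls in the Category 1 band.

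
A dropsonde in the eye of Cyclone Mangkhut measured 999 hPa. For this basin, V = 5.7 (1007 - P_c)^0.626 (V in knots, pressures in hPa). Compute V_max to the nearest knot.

21 kt

ΔP = 1007 − 999 = 8 hPa.
8^0.626 ≈ 3.676.
V ≈ 5.7 × 3.676 ≈ 21.0 kt.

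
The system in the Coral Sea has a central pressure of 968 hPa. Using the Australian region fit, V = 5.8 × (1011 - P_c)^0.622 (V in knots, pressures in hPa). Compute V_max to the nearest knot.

ΔP = 1011 − 968 = 43 hPa.
43^0.622 ≈ 10.376.
V ≈ 5.8 × 10.376 ≈ 60.2 kt.

60 kt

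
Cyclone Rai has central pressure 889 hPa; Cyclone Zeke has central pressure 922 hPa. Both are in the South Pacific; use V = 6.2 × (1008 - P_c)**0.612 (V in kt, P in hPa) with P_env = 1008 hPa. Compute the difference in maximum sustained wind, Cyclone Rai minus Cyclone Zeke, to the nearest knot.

21 kt

Cyclone Rai: ΔP = 119; V ≈ 6.2 × 119^0.612 ≈ 115.51 kt.
Cyclone Zeke: ΔP = 86; V ≈ 6.2 × 86^0.612 ≈ 94.69 kt.
Difference ≈ 115.51 − 94.69 = 20.82 → 21 kt.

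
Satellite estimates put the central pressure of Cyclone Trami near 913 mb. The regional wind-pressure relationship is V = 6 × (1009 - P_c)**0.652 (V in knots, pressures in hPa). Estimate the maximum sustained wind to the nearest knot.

118 kt

ΔP = 1009 − 913 = 96 mb.
96^0.652 ≈ 19.608.
V ≈ 6 × 19.608 ≈ 117.7 kt.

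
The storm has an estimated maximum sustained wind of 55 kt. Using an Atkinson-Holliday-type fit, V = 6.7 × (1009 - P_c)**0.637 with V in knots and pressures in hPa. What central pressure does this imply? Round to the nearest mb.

ΔP = (V / 6.7)^(1/0.637) = (55/6.7)^1.570.
55/6.7 = 8.209; 8.209^1.570 ≈ 27.25 mb.
P_c = 1009 − 27.25 = 981.75 ≈ 982 mb.

982 mb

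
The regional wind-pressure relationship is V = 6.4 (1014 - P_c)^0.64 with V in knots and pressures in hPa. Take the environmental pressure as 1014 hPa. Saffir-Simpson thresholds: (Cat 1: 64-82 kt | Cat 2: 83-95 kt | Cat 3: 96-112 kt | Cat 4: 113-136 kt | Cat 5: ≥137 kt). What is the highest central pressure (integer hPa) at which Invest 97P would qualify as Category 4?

Category 4 begins at V = 113 kt.
Required ΔP = (113/6.4)^(1/0.64) = 17.656^1.562 ≈ 88.77 hPa.
P_c ≤ 1014 − 88.77 = 925.23, so the highest integer P_c is 925 hPa.

925 hPa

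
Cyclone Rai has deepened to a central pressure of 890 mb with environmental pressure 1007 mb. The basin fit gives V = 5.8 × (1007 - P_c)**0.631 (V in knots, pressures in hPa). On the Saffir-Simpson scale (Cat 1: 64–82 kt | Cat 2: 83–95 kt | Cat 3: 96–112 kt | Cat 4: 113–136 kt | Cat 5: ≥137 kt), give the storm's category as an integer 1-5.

ΔP = 1007 − 890 = 117 mb.
V ≈ 5.8 × 117^0.631 = 5.8 × 20.18 ≈ 117 kt.
117 kt falls in the Category 4 band.

4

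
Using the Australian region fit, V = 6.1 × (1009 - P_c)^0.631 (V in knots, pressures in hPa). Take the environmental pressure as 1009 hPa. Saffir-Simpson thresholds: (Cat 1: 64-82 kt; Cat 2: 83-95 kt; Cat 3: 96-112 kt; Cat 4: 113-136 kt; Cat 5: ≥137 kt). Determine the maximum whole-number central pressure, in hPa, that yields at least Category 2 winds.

946 hPa

Category 2 begins at V = 83 kt.
Required ΔP = (83/6.1)^(1/0.631) = 13.607^1.585 ≈ 62.63 hPa.
P_c ≤ 1009 − 62.63 = 946.37, so the highest integer P_c is 946 hPa.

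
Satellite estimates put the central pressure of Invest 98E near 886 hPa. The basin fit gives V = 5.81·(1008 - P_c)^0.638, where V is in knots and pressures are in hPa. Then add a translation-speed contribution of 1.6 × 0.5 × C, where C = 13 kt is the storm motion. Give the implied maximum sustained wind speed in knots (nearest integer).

135 kt

ΔP = 1008 − 886 = 122 hPa.
122^0.638 ≈ 21.434.
V ≈ 5.81 × 21.434 ≈ 124.5 kt.
Translation term: 1.6 × 0.5 × 13 = 10.4 kt.
Corrected V ≈ 134.9 kt → 135 kt.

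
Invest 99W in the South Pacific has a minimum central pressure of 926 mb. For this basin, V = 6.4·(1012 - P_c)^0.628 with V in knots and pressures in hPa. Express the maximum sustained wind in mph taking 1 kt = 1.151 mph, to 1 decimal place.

120.8 mph

ΔP = 1012 − 926 = 86 mb.
V ≈ 6.4 × 86^0.628 = 6.4 × 16.401 ≈ 104.965 kt.
104.965 × 1.151 ≈ 120.81 mph → 120.8 mph.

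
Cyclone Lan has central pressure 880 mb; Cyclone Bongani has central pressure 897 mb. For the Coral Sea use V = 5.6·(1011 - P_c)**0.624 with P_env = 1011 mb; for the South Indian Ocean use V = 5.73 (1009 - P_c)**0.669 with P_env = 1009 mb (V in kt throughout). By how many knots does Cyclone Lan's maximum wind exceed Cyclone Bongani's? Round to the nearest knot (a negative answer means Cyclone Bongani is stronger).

Cyclone Lan: ΔP = 131; V ≈ 5.6 × 131^0.624 ≈ 117.32 kt.
Cyclone Bongani: ΔP = 112; V ≈ 5.73 × 112^0.669 ≈ 134.61 kt.
Difference ≈ 117.32 − 134.61 = -17.29 → -17 kt.

-17 kt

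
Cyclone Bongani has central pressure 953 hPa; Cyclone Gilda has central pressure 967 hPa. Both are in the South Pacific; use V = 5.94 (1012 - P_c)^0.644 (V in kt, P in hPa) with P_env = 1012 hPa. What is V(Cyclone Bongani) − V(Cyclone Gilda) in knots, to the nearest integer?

13 kt

Cyclone Bongani: ΔP = 59; V ≈ 5.94 × 59^0.644 ≈ 82.08 kt.
Cyclone Gilda: ΔP = 45; V ≈ 5.94 × 45^0.644 ≈ 68.94 kt.
Difference ≈ 82.08 − 68.94 = 13.14 → 13 kt.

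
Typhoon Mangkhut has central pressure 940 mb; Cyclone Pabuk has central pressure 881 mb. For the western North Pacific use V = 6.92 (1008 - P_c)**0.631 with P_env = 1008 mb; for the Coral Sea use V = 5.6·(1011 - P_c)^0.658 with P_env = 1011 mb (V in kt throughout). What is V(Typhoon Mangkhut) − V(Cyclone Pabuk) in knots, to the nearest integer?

Typhoon Mangkhut: ΔP = 68; V ≈ 6.92 × 68^0.631 ≈ 99.18 kt.
Cyclone Pabuk: ΔP = 130; V ≈ 5.6 × 130^0.658 ≈ 137.77 kt.
Difference ≈ 99.18 − 137.77 = -38.59 → -39 kt.

-39 kt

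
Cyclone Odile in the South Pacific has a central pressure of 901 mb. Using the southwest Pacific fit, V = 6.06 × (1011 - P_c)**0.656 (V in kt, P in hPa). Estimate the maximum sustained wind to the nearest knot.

132 kt

ΔP = 1011 − 901 = 110 mb.
110^0.656 ≈ 21.835.
V ≈ 6.06 × 21.835 ≈ 132.3 kt.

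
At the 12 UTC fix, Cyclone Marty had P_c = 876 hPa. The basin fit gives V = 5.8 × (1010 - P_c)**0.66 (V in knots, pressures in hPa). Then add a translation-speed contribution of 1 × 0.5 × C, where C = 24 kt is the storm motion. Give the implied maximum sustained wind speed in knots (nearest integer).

ΔP = 1010 − 876 = 134 hPa.
134^0.66 ≈ 25.345.
V ≈ 5.8 × 25.345 ≈ 147.0 kt.
Translation term: 1 × 0.5 × 24 = 12 kt.
Corrected V ≈ 159 kt → 159 kt.

159 kt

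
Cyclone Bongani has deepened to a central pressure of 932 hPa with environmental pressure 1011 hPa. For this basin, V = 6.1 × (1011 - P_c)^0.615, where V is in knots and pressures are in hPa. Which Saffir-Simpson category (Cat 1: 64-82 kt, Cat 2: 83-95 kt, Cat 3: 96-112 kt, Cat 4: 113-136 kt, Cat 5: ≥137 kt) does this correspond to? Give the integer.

2

ΔP = 1011 − 932 = 79 hPa.
V ≈ 6.1 × 79^0.615 = 6.1 × 14.69 ≈ 90 kt.
90 kt falls in the Category 2 band.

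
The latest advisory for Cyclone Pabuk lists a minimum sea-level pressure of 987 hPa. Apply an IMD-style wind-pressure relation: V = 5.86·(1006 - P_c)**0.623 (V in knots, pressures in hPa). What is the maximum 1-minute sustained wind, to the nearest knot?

ΔP = 1006 − 987 = 19 hPa.
19^0.623 ≈ 6.261.
V ≈ 5.86 × 6.261 ≈ 36.7 kt.

37 kt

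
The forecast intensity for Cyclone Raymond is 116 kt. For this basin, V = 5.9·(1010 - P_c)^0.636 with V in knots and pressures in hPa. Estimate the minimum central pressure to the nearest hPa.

ΔP = (V / 5.9)^(1/0.636) = (116/5.9)^1.572.
116/5.9 = 19.661; 19.661^1.572 ≈ 108.14 hPa.
P_c = 1010 − 108.14 = 901.86 ≈ 902 hPa.

902 hPa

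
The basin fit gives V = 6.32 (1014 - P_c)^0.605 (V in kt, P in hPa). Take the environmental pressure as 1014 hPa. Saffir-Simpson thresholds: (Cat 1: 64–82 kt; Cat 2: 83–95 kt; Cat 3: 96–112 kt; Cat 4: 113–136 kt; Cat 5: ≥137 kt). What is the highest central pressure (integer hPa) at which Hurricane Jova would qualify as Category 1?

Category 1 begins at V = 64 kt.
Required ΔP = (64/6.32)^(1/0.605) = 10.127^1.653 ≈ 45.91 hPa.
P_c ≤ 1014 − 45.91 = 968.09, so the highest integer P_c is 968 hPa.

968 hPa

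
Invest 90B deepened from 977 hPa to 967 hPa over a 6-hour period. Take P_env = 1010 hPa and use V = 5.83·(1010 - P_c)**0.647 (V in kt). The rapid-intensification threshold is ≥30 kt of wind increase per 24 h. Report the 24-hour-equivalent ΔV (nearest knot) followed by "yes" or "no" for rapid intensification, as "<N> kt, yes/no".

V₁: ΔP = 33, V ≈ 5.83 × 33^0.647 ≈ 55.99 kt.
V₂: ΔP = 43, V ≈ 5.83 × 43^0.647 ≈ 66.45 kt.
ΔV over 6 h = 10.46 kt → 24 h equivalent = 10.46 × 24/6 ≈ 41.84 kt.
42 kt ≥ 30 kt ⇒ rapid intensification.

42 kt, yes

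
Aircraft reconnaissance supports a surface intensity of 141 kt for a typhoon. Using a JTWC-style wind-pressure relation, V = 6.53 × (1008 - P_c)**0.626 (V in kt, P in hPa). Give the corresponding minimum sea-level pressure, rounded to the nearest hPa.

873 hPa

ΔP = (V / 6.53)^(1/0.626) = (141/6.53)^1.597.
141/6.53 = 21.593; 21.593^1.597 ≈ 135.36 hPa.
P_c = 1008 − 135.36 = 872.64 ≈ 873 hPa.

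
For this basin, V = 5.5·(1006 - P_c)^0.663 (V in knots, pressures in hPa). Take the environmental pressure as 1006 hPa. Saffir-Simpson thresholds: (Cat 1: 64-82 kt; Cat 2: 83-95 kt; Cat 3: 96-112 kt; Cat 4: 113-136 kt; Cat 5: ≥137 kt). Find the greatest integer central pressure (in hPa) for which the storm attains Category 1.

965 hPa

Category 1 begins at V = 64 kt.
Required ΔP = (64/5.5)^(1/0.663) = 11.636^1.508 ≈ 40.51 hPa.
P_c ≤ 1006 − 40.51 = 965.49, so the highest integer P_c is 965 hPa.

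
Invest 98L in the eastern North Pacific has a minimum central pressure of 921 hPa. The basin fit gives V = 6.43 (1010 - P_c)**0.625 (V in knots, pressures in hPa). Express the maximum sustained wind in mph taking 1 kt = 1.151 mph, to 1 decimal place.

ΔP = 1010 − 921 = 89 hPa.
V ≈ 6.43 × 89^0.625 = 6.43 × 16.534 ≈ 106.311 kt.
106.311 × 1.151 ≈ 122.36 mph → 122.4 mph.

122.4 mph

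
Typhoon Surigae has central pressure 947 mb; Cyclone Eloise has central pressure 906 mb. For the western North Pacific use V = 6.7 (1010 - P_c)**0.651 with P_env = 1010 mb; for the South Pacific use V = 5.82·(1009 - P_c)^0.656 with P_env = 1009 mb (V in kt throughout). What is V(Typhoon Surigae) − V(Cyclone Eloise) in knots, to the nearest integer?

-22 kt

Typhoon Surigae: ΔP = 63; V ≈ 6.7 × 63^0.651 ≈ 99.41 kt.
Cyclone Eloise: ΔP = 103; V ≈ 5.82 × 103^0.656 ≈ 121.72 kt.
Difference ≈ 99.41 − 121.72 = -22.31 → -22 kt.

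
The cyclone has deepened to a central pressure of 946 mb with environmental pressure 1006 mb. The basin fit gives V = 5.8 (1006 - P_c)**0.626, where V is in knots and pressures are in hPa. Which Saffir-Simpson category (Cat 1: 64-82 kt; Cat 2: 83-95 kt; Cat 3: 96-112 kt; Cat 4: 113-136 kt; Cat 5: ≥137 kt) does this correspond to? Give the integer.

1

ΔP = 1006 − 946 = 60 mb.
V ≈ 5.8 × 60^0.626 = 5.8 × 12.98 ≈ 75 kt.
75 kt falls in the Category 1 band.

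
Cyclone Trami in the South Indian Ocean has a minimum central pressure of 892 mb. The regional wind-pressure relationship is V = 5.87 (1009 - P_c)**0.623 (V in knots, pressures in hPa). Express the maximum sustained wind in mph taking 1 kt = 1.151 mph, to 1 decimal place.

ΔP = 1009 − 892 = 117 mb.
V ≈ 5.87 × 117^0.623 = 5.87 × 19.430 ≈ 114.056 kt.
114.056 × 1.151 ≈ 131.28 mph → 131.3 mph.

131.3 mph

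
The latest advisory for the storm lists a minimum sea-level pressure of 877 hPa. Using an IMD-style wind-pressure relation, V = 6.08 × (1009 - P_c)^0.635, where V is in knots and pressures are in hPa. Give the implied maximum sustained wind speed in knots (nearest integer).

ΔP = 1009 − 877 = 132 hPa.
132^0.635 ≈ 22.211.
V ≈ 6.08 × 22.211 ≈ 135.0 kt.

135 kt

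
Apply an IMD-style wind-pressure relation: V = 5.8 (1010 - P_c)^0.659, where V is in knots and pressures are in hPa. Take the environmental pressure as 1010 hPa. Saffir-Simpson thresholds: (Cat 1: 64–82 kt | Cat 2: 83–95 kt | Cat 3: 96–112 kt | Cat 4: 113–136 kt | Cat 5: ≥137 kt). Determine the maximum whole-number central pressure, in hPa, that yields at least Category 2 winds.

Category 2 begins at V = 83 kt.
Required ΔP = (83/5.8)^(1/0.659) = 14.310^1.517 ≈ 56.71 hPa.
P_c ≤ 1010 − 56.71 = 953.29, so the highest integer P_c is 953 hPa.

953 hPa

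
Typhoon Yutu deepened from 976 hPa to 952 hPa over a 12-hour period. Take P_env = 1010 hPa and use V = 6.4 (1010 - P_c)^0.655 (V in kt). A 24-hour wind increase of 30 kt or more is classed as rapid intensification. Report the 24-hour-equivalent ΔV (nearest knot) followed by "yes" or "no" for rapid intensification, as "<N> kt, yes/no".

V₁: ΔP = 34, V ≈ 6.4 × 34^0.655 ≈ 64.46 kt.
V₂: ΔP = 58, V ≈ 6.4 × 58^0.655 ≈ 91.46 kt.
ΔV over 12 h = 27.00 kt → 24 h equivalent = 27.00 × 24/12 ≈ 54.00 kt.
54 kt ≥ 30 kt ⇒ rapid intensification.

54 kt, yes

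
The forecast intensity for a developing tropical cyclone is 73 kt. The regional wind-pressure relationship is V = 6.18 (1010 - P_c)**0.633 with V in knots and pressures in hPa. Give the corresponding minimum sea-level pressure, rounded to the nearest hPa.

ΔP = (V / 6.18)^(1/0.633) = (73/6.18)^1.580.
73/6.18 = 11.812; 11.812^1.580 ≈ 49.44 hPa.
P_c = 1010 − 49.44 = 960.56 ≈ 961 hPa.

961 hPa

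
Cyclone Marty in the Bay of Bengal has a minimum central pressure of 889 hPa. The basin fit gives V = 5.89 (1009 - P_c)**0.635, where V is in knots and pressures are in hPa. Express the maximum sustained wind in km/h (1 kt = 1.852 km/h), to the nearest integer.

228 km/h

ΔP = 1009 − 889 = 120 hPa.
V ≈ 5.89 × 120^0.635 = 5.89 × 20.906 ≈ 123.139 kt.
123.139 × 1.852 ≈ 228.05 km/h → 228 km/h.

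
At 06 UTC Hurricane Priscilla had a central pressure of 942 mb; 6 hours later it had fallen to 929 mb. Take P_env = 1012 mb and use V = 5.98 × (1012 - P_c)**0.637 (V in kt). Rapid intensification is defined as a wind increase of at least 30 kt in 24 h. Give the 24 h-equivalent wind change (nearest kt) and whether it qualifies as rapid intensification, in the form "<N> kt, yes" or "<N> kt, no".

V₁: ΔP = 70, V ≈ 5.98 × 70^0.637 ≈ 89.54 kt.
V₂: ΔP = 83, V ≈ 5.98 × 83^0.637 ≈ 99.81 kt.
ΔV over 6 h = 10.27 kt → 24 h equivalent = 10.27 × 24/6 ≈ 41.08 kt.
41 kt ≥ 30 kt ⇒ rapid intensification.

41 kt, yes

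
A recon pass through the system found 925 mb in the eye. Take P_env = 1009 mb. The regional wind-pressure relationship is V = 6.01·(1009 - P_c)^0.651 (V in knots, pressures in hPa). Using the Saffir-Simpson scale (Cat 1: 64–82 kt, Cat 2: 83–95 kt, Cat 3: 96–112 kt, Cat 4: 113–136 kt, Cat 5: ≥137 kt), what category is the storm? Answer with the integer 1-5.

ΔP = 1009 − 925 = 84 mb.
V ≈ 6.01 × 84^0.651 = 6.01 × 17.89 ≈ 108 kt.
108 kt falls in the Category 3 band.

3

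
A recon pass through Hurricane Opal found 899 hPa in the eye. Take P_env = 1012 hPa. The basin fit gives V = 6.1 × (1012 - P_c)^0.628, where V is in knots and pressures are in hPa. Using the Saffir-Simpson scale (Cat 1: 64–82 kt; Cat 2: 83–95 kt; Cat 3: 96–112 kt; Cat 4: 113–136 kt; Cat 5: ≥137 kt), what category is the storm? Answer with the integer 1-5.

ΔP = 1012 − 899 = 113 hPa.
V ≈ 6.1 × 113^0.628 = 6.1 × 19.47 ≈ 119 kt.
119 kt falls in the Category 4 band.

4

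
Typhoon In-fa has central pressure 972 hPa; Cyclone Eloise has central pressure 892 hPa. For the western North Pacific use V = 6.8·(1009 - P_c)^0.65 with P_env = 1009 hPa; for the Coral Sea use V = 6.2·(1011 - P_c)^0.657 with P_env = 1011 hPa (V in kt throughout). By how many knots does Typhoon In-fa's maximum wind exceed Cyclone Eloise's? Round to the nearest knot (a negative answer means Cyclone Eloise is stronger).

Typhoon In-fa: ΔP = 37; V ≈ 6.8 × 37^0.65 ≈ 71.10 kt.
Cyclone Eloise: ΔP = 119; V ≈ 6.2 × 119^0.657 ≈ 143.23 kt.
Difference ≈ 71.10 − 143.23 = -72.13 → -72 kt.

-72 kt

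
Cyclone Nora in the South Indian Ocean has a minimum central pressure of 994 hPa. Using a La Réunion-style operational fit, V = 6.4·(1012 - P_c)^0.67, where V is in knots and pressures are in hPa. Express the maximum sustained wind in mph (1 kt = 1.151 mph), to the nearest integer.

ΔP = 1012 − 994 = 18 hPa.
V ≈ 6.4 × 18^0.67 = 6.4 × 6.935 ≈ 44.383 kt.
44.383 × 1.151 ≈ 51.08 mph → 51 mph.

51 mph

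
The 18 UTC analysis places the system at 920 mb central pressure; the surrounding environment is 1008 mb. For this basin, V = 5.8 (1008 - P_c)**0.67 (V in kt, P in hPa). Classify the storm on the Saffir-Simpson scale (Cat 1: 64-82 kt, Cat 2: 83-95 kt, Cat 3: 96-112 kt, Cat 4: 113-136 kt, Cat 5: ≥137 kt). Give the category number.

4

ΔP = 1008 − 920 = 88 mb.
V ≈ 5.8 × 88^0.67 = 5.8 × 20.08 ≈ 116 kt.
116 kt falls in the Category 4 band.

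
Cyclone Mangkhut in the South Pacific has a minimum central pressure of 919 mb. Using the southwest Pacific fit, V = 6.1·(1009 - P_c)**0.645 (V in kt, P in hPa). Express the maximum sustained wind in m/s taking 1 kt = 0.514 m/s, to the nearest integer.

ΔP = 1009 − 919 = 90 mb.
V ≈ 6.1 × 90^0.645 = 6.1 × 18.217 ≈ 111.126 kt.
111.126 × 0.514 ≈ 57.12 m/s → 57 m/s.

57 m/s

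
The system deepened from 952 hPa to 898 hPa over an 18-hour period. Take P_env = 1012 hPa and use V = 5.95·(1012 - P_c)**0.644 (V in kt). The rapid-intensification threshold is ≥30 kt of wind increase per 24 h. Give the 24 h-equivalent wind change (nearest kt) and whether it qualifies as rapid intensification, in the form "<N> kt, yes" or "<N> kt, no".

V₁: ΔP = 60, V ≈ 5.95 × 60^0.644 ≈ 83.11 kt.
V₂: ΔP = 114, V ≈ 5.95 × 114^0.644 ≈ 125.65 kt.
ΔV over 18 h = 42.54 kt → 24 h equivalent = 42.54 × 24/18 ≈ 56.72 kt.
57 kt ≥ 30 kt ⇒ rapid intensification.

57 kt, yes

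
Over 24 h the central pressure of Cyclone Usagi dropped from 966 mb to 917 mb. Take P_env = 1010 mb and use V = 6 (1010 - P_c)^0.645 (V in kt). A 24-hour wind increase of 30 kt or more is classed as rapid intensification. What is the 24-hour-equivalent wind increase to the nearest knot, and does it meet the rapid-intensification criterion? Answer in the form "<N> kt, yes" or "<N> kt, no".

43 kt, yes

V₁: ΔP = 44, V ≈ 6 × 44^0.645 ≈ 68.89 kt.
V₂: ΔP = 93, V ≈ 6 × 93^0.645 ≈ 111.64 kt.
ΔV over 24 h = 42.75 kt → 24 h equivalent = 42.75 × 24/24 ≈ 42.75 kt.
43 kt ≥ 30 kt ⇒ rapid intensification.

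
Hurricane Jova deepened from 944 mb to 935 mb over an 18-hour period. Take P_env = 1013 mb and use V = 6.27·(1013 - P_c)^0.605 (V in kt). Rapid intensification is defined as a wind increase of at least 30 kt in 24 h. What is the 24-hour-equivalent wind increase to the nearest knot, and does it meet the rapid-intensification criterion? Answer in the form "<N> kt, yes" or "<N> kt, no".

8 kt, no

V₁: ΔP = 69, V ≈ 6.27 × 69^0.605 ≈ 81.24 kt.
V₂: ΔP = 78, V ≈ 6.27 × 78^0.605 ≈ 87.50 kt.
ΔV over 18 h = 6.26 kt → 24 h equivalent = 6.26 × 24/18 ≈ 8.35 kt.
8 kt < 30 kt ⇒ not rapid intensification.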